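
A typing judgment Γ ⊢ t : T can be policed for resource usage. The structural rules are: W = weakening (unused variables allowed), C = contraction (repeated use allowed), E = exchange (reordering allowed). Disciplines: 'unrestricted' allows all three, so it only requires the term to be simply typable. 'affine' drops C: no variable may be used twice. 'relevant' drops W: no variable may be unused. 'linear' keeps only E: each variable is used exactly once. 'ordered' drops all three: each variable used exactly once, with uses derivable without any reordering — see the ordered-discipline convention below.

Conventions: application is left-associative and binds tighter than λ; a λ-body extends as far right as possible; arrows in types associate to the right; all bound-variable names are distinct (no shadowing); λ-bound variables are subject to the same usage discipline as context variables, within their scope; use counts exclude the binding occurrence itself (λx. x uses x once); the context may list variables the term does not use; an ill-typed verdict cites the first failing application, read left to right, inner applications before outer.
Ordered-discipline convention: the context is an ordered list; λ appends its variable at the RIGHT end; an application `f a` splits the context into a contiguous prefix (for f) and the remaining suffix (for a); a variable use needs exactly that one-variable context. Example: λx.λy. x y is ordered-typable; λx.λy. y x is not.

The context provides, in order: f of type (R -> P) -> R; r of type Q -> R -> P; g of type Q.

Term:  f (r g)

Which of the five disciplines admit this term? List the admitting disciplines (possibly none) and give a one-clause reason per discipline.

admitted in: ordered, linear, affine, relevant, unrestricted
variable uses: f: 1; r: 1; g: 1
order of uses: f, r, g
typing: ✓ — R
ordered: ✓ — one use each (f, r, g); ordered split holds
linear: ✓ — exactly-once usage across f, r, g
affine: ✓ — at most one use each (f, r, g)
relevant: ✓ — none of f, r, g goes unused
unrestricted: ✓ — well-typed at R; no restrictions here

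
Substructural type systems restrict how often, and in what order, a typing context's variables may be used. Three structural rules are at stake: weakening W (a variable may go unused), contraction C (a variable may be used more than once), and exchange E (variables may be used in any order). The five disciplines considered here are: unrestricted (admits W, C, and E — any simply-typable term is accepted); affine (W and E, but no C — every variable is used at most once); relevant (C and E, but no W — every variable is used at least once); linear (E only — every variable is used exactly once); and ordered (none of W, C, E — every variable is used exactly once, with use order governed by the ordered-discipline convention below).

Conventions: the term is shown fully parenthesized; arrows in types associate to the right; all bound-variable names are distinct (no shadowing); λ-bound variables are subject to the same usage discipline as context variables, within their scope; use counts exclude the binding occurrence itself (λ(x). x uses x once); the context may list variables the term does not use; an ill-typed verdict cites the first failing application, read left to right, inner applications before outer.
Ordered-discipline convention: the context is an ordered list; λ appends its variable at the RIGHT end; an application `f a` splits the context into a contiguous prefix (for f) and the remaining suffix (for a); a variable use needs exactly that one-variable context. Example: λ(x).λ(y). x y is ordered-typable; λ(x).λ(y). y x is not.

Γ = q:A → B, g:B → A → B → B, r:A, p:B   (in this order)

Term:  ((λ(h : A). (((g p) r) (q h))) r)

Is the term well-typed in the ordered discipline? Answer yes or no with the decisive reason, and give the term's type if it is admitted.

no — uses contraction: r ×2
usage: q ×1, g ×1, r ×2, p ×1, h (λ-bound) ×1
order of uses: g, p, r, q, h, r
typing: the term checks, with type B
summary: ordered ✗, linear ✗, affine ✗, relevant ✓, unrestricted ✓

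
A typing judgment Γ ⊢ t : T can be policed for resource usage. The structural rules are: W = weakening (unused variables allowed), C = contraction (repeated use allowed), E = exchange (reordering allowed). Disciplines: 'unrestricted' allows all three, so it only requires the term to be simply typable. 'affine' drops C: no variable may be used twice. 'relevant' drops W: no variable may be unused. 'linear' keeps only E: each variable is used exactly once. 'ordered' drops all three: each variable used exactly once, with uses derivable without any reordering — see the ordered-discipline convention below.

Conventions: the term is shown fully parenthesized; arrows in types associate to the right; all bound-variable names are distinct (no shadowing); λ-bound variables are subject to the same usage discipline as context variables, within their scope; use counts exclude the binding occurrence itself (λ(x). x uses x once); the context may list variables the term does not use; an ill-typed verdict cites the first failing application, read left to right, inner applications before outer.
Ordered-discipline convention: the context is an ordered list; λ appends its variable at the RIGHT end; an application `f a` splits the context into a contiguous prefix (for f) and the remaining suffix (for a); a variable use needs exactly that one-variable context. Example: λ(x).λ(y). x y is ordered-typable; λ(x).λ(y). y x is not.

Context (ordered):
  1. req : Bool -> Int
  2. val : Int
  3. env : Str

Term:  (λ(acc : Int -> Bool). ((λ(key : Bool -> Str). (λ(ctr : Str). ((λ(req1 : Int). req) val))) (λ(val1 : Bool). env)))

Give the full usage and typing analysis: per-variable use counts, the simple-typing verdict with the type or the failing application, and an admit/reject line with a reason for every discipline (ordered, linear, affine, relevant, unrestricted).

usage: req: 1×, val: 1×, env: 1×, acc [bound]: 0×, key [bound]: 0×, ctr [bound]: 0×, req1 [bound]: 0×, val1 [bound]: 0×
left-to-right use order: req, val, env
typing: the term checks, with type (Int -> Bool) -> Str -> Bool -> Int
ordered: ✗ — unused: acc, key, ctr, req1, val1 — weakening required
linear: ✗ — unused: acc, key, ctr, req1, val1 — weakening required
affine: ✓ — no duplicate uses among req, val, env, acc, key, ctr, req1, val1
relevant: ✗ — unused: acc, key, ctr, req1, val1 — weakening required
unrestricted: ✓ — typability at (Int -> Bool) -> Str -> Bool -> Int is all that's needed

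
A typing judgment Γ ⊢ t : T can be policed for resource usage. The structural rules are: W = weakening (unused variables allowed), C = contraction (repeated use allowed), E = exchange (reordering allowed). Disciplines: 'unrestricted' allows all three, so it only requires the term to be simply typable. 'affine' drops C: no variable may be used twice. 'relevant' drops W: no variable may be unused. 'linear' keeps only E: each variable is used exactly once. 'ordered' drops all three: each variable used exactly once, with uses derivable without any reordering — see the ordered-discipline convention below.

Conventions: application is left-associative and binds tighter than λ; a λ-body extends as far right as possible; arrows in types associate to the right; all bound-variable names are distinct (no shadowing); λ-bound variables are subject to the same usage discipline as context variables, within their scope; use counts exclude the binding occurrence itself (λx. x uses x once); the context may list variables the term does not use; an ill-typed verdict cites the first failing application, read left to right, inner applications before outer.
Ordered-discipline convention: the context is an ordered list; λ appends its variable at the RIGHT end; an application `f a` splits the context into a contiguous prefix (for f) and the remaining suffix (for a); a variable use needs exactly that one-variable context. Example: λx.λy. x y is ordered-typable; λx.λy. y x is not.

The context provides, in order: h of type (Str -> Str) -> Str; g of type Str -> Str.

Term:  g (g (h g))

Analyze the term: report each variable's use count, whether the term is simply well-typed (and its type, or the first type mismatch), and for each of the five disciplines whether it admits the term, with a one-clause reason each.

counts: h=1; g=3
order of uses: g, g, h, g
typing: the term checks, with type Str
ordered: ✗ — needs contraction — g ×3
linear: ✗ — needs contraction — g ×3
affine: ✗ — needs contraction — g ×3
relevant: ✓ — every one of h, g appears
unrestricted: ✓ — well-typed at Str; no restrictions here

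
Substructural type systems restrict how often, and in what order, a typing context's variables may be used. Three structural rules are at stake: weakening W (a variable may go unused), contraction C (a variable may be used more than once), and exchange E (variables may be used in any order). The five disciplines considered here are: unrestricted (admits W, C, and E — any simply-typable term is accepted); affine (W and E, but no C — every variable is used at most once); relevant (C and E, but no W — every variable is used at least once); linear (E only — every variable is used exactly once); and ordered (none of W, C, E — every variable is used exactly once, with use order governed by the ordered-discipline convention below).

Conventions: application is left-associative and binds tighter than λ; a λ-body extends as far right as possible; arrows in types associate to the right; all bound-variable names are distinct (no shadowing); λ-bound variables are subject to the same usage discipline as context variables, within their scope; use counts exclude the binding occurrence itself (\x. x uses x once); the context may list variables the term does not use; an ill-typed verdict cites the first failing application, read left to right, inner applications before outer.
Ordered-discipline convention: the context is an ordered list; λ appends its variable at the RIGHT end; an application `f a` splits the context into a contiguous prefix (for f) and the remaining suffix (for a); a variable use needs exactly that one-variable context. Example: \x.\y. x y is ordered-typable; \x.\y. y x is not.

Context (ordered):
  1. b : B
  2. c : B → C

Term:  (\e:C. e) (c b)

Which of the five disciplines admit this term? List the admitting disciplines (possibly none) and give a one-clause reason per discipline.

admitted by: linear, affine, relevant, unrestricted
usage: b ×1, c ×1, e [bound] ×1
order of uses: e, c, b
typing: the term checks, with type C
ordered ✗ (no ordered split (uses run e, c, b))
linear ✓ (single use per variable (b, c, e))
affine ✓ (no duplicate uses among b, c, e)
relevant ✓ (b, c, e: all used, weakening unneeded)
unrestricted ✓ (well-typed at C; no restrictions here)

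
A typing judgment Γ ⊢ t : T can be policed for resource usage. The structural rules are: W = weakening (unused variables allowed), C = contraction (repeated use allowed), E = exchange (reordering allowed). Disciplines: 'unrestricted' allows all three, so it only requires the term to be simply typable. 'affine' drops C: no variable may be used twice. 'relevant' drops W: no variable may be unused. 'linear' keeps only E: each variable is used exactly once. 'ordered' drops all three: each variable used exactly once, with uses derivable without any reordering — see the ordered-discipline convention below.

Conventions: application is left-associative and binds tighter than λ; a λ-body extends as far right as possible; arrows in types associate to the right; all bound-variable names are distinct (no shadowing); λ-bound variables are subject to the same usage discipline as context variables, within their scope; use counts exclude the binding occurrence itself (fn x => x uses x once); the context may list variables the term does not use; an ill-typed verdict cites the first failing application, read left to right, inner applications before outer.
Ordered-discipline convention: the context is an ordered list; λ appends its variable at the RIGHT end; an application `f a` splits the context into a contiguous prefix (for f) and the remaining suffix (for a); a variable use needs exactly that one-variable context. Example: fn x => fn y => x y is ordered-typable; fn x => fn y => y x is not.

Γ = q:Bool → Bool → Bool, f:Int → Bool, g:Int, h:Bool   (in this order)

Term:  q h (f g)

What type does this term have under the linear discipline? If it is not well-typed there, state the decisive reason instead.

term : Bool
use counts: q ×1, f ×1, g ×1, h ×1
uses in reading order: q, h, f, g
typing: ✓ — Bool
across the five disciplines: ordered ✗, linear ✓, affine ✓, relevant ✓, unrestricted ✓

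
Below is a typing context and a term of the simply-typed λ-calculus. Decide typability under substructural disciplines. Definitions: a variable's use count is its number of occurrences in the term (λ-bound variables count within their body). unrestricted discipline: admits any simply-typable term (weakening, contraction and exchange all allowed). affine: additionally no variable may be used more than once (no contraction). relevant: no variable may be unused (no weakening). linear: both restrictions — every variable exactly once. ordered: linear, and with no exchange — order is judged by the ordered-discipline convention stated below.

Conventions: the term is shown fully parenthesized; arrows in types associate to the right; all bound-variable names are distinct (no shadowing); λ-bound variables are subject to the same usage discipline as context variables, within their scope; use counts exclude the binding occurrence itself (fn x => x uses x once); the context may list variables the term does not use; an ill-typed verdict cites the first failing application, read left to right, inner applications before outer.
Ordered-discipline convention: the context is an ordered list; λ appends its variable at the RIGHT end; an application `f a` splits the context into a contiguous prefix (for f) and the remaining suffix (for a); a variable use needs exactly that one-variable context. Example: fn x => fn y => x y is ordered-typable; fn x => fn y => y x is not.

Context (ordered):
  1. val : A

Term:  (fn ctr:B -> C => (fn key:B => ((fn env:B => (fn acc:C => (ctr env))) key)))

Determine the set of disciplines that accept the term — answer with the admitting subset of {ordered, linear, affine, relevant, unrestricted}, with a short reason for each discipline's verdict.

admitting disciplines: affine, unrestricted
usage: val=0, ctr (λ-bound)=1, key (λ-bound)=1, env (λ-bound)=1, acc (λ-bound)=0
order of uses: ctr, env, key
typing: ✓ — (B -> C) -> B -> C -> C
ordered: ✗, val, acc never used (weakening)
linear: ✗, val, acc never used (weakening)
affine: ✓, none of val, ctr, key, env, acc used more than once
relevant: ✗, val, acc never used (weakening)
unrestricted: ✓, well-typed at (B -> C) -> B -> C -> C; no restrictions here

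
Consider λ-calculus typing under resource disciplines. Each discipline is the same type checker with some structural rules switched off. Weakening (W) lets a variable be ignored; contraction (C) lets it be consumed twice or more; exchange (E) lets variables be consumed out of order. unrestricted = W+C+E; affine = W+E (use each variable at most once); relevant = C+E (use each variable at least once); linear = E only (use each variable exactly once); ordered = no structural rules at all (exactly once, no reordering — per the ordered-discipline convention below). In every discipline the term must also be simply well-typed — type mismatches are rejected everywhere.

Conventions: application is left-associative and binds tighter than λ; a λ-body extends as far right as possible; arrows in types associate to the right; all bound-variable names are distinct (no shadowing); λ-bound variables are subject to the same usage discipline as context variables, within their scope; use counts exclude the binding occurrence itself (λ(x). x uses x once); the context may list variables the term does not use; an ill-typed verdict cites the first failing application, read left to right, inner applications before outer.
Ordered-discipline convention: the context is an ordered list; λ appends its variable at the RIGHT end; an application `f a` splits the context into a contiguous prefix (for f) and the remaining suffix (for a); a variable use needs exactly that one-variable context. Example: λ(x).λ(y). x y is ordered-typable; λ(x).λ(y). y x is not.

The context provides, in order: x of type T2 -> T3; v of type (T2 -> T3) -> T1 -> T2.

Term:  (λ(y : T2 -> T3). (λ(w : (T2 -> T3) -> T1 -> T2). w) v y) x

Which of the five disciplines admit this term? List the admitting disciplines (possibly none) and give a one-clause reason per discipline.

admitted by: linear, affine, relevant, unrestricted
use counts: x: 1×; v: 1×; y [bound]: 1×; w [bound]: 1×
order of uses: w, v, y, x
typing: well-typed — term : T1 -> T2
ordered: ✗, use order w, v, y, x needs exchange
linear: ✓, x, v, y, w: one use apiece
affine: ✓, x, v, y, w: no repeats, contraction unneeded
relevant: ✓, x, v, y, w: all used, weakening unneeded
unrestricted: ✓, typability at T1 -> T2 is all that's needed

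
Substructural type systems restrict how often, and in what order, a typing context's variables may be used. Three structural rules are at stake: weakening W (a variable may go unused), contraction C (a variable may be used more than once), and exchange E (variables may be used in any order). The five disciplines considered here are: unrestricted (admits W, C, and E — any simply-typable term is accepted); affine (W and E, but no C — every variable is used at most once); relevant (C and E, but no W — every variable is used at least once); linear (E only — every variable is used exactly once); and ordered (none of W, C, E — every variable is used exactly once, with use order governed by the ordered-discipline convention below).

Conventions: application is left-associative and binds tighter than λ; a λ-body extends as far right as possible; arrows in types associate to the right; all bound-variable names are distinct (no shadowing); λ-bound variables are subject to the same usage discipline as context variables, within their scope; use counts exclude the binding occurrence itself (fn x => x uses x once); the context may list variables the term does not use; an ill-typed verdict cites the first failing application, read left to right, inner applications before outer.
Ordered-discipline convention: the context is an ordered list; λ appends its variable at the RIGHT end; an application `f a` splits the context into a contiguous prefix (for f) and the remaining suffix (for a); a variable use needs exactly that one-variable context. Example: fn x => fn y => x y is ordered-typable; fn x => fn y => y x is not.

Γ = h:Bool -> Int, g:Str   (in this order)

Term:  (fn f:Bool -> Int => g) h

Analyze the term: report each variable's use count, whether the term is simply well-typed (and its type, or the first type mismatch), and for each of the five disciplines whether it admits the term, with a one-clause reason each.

variable uses: h: 1, g: 1, f (bound): 0
left-to-right use order: g, h
typing: well-typed — term : Str
ordered: ✗, f left unused
linear: ✗, f left unused
affine: ✓, at most one use each (h, g, f)
relevant: ✗, f left unused
unrestricted: ✓, type-checks (Str) and nothing is barred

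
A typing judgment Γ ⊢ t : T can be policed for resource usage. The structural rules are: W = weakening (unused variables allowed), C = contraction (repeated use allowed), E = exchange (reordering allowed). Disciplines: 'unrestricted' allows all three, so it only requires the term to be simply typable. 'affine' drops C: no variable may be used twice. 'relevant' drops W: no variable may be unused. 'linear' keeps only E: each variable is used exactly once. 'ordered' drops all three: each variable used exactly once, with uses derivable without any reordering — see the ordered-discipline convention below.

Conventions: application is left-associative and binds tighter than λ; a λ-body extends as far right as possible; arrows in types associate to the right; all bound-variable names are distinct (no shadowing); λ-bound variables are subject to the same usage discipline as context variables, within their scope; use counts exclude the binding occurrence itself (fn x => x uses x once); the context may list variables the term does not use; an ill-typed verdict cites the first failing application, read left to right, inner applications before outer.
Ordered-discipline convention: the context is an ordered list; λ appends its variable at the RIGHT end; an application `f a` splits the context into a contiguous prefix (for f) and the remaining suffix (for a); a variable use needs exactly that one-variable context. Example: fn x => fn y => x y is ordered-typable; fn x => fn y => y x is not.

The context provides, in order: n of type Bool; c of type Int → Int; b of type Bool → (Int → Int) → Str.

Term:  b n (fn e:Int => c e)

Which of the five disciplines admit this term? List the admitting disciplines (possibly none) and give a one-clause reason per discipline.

admitted by: linear, affine, relevant, unrestricted
use counts: n: 1×; c: 1×; b: 1×; e (λ-bound): 1×
left-to-right use order: b, n, c, e
typing: well-typed at Str
ordered ✗ (needs exchange: uses follow b, n, c, e)
linear ✓ (single use per variable (n, c, b, e))
affine ✓ (n, c, b, e: no repeats, contraction unneeded)
relevant ✓ (at least one use each (n, c, b, e))
unrestricted ✓ (type-checks (Str) and nothing is barred)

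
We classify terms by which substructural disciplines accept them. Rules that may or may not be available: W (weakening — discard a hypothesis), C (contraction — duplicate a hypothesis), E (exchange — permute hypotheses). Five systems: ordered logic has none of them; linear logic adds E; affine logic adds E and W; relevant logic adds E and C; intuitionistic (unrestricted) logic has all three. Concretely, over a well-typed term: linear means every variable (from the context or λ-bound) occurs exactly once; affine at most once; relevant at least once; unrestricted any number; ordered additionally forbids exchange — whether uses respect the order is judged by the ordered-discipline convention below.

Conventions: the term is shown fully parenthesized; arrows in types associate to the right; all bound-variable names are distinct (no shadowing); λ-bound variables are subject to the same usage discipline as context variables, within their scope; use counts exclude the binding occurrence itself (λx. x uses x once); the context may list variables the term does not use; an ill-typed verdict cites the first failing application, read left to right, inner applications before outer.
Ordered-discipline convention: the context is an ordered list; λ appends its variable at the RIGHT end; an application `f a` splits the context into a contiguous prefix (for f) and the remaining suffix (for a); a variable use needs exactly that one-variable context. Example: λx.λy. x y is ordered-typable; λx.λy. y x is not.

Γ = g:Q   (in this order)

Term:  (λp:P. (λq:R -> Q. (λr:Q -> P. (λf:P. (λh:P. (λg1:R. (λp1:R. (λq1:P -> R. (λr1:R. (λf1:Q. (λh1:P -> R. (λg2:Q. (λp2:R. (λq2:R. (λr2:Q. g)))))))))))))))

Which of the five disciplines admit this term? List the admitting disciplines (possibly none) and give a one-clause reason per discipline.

admitted in: affine, unrestricted
usage: g: 1, p [bound]: 0, q [bound]: 0, r [bound]: 0, f [bound]: 0, h [bound]: 0, g1 [bound]: 0, p1 [bound]: 0, q1 [bound]: 0, r1 [bound]: 0, f1 [bound]: 0, h1 [bound]: 0, g2 [bound]: 0, p2 [bound]: 0, q2 [bound]: 0, r2 [bound]: 0
use order (left to right): g
typing: well-typed at P -> (R -> Q) -> (Q -> P) -> P -> P -> R -> R -> (P -> R) -> R -> Q -> (P -> R) -> Q -> R -> R -> Q -> Q
ordered ✗ (p, q, r, f, h, g1, p1, q1, r1, f1, h1, g2, p2, q2, r2 never used (weakening))
linear ✗ (p, q, r, f, h, g1, p1, q1, r1, f1, h1, g2, p2, q2, r2 never used (weakening))
affine ✓ (no duplicate uses among g, p, q, r, f, h, g1, p1, q1, r1, f1, h1, g2, p2, q2, r2)
relevant ✗ (p, q, r, f, h, g1, p1, q1, r1, f1, h1, g2, p2, q2, r2 never used (weakening))
unrestricted ✓ (well-typed at P -> (R -> Q) -> (Q -> P) -> P -> P -> R -> R -> (P -> R) -> R -> Q -> (P -> R) -> Q -> R -> R -> Q -> Q; no restrictions here)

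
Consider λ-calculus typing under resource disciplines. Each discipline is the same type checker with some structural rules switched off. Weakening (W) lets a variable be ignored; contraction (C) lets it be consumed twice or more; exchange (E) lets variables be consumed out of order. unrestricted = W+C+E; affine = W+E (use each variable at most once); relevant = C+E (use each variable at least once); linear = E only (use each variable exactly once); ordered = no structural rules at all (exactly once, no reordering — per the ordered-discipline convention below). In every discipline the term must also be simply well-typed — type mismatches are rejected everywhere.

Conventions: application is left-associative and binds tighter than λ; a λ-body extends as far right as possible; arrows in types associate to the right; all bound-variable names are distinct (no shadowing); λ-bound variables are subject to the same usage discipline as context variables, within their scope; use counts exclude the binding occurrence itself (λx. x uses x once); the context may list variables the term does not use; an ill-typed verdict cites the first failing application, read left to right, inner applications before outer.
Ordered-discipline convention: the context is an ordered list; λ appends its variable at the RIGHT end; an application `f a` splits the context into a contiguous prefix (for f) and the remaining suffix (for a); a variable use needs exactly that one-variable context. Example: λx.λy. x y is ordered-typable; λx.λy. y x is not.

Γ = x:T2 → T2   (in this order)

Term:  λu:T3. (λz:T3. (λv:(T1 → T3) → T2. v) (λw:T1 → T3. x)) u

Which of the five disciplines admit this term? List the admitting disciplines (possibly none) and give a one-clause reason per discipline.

admitted in: none
usage: x ×1; u (bound) ×1; z (bound) ×0; v (bound) ×1; w (bound) ×0
use order (left to right): v, x, u
typing: ill-typed: a function awaiting (T1 → T3) → T2 gets (T1 → T3) → T2 → T2
ordered: ✗, not simply typable
linear: ✗, fails simple typing
affine: ✗, a type mismatch blocks all five
relevant: ✗, the type mismatch rejects it
unrestricted: ✗, not simply typable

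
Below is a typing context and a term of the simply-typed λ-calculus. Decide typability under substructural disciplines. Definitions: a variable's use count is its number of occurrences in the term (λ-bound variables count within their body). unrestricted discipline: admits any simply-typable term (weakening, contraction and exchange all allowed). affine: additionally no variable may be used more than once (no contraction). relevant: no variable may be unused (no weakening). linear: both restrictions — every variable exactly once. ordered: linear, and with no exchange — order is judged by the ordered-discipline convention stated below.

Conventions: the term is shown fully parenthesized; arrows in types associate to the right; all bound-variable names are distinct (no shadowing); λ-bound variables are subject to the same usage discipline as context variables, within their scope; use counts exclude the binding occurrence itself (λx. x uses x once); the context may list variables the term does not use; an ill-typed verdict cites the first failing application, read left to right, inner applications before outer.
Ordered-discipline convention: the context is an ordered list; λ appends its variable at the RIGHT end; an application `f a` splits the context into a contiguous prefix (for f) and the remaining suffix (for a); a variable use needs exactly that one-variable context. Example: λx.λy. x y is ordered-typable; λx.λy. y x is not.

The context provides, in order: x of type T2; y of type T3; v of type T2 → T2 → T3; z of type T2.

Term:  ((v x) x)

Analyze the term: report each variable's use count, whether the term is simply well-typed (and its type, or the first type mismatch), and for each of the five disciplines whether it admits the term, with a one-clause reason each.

variable uses: x: 2, y: 0, v: 1, z: 0
use order (left to right): v, x, x
typing: well-typed — term : T3
ordered: ✗, needs contraction — x ×2; y, z never used (weakening)
linear: ✗, needs contraction — x ×2; y, z never used (weakening)
affine: ✗, needs contraction — x ×2
relevant: ✗, y, z never used (weakening)
unrestricted: ✓, typability at T3 is all that's needed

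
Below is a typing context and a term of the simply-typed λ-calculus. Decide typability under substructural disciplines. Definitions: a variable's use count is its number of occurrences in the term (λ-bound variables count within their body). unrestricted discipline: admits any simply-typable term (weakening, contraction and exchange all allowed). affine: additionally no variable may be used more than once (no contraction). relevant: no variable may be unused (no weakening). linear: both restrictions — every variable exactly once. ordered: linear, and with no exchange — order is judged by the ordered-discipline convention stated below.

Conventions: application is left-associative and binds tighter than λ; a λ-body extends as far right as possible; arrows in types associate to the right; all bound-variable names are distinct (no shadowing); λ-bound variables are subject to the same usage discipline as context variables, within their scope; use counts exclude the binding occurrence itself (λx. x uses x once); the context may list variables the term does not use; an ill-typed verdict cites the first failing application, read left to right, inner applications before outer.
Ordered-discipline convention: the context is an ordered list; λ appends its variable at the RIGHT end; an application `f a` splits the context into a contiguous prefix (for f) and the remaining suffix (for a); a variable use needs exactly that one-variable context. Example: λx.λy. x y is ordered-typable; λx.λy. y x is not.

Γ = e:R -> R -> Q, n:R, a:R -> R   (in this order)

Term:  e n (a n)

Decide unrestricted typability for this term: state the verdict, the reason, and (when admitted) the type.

yes — well-typed at Q; no restrictions here; term : Q
usage: e: 1×; n: 2×; a: 1×
order of uses: e, n, a, n
typing: well-typed — term : Q
all disciplines: ordered ✗ | linear ✗ | affine ✗ | relevant ✓ | unrestricted ✓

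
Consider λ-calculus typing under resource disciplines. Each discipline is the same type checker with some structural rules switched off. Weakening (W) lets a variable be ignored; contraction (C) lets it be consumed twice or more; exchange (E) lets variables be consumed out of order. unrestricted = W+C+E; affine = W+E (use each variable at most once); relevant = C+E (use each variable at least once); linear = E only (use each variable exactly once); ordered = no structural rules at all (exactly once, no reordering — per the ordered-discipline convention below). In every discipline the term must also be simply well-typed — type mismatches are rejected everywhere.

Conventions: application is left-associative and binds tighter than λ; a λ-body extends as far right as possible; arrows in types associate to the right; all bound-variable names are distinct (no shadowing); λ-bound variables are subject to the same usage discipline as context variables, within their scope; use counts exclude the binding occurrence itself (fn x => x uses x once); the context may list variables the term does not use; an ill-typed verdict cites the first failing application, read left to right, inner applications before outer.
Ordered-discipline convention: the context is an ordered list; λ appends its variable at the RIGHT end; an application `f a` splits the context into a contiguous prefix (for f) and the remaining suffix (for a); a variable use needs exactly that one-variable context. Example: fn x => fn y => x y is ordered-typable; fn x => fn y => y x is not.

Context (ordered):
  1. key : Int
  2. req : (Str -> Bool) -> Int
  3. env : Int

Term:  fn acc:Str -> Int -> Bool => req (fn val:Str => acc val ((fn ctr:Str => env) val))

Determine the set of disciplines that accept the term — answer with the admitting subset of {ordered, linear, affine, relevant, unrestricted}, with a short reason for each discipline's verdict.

admitting disciplines: unrestricted
usage: key: 0×; req: 1×; env: 1×; acc [bound]: 1×; val [bound]: 2×; ctr [bound]: 0×
order of uses: req, acc, val, env, val
typing: well-typed at (Str -> Int -> Bool) -> Int
ordered ✗ (needs contraction — val ×2; unused: key, ctr — weakening required)
linear ✗ (needs contraction — val ×2; unused: key, ctr — weakening required)
affine ✗ (needs contraction — val ×2)
relevant ✗ (unused: key, ctr — weakening required)
unrestricted ✓ (type-checks ((Str -> Int -> Bool) -> Int) and nothing is barred)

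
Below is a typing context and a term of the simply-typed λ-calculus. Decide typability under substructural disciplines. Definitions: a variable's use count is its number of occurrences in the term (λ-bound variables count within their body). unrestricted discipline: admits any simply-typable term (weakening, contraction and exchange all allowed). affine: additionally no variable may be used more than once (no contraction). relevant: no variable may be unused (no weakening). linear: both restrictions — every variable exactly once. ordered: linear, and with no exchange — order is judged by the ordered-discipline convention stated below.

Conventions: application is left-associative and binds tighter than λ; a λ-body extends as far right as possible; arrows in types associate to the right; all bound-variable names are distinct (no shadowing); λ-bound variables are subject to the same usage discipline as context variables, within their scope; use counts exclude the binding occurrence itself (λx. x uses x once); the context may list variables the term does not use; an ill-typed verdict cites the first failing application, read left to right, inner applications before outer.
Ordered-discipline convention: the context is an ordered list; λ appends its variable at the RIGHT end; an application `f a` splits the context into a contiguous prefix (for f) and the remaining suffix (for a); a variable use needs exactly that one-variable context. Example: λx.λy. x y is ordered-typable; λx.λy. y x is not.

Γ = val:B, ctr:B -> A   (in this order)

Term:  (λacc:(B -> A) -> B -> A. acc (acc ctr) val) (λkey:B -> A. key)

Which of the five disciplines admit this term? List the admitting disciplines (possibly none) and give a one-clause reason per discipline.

accepted by: relevant, unrestricted
use counts: val=1; ctr=1; acc [bound]=2; key [bound]=1
use order (left to right): acc, acc, ctr, val, key
typing: well-typed — term : A
ordered ✗ (needs contraction — acc ×2)
linear ✗ (needs contraction — acc ×2)
affine ✗ (needs contraction — acc ×2)
relevant ✓ (at least one use each (val, ctr, acc, key))
unrestricted ✓ (well-typed at A; no restrictions here)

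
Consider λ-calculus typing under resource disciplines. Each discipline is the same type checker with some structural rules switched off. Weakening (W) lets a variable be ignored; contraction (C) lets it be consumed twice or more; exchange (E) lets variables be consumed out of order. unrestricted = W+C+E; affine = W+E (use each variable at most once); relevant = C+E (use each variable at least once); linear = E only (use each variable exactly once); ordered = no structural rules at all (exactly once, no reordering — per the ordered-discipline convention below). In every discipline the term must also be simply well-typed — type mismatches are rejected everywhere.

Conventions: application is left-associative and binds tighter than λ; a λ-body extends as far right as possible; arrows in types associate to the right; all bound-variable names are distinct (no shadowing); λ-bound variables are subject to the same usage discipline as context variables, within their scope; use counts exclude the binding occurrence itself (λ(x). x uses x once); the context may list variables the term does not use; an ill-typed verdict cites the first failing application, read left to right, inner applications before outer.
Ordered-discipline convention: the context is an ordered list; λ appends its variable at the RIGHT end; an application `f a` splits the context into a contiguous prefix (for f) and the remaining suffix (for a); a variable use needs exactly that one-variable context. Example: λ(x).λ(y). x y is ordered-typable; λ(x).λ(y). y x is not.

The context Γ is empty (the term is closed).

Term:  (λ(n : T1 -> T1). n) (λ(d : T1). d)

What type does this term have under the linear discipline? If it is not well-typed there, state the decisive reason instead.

term : T1 -> T1
use counts: n (bound): 1×; d (bound): 1×
left-to-right use order: n, d
typing: well-typed at T1 -> T1
per-discipline verdicts: ordered ✓, linear ✓, affine ✓, relevant ✓, unrestricted ✓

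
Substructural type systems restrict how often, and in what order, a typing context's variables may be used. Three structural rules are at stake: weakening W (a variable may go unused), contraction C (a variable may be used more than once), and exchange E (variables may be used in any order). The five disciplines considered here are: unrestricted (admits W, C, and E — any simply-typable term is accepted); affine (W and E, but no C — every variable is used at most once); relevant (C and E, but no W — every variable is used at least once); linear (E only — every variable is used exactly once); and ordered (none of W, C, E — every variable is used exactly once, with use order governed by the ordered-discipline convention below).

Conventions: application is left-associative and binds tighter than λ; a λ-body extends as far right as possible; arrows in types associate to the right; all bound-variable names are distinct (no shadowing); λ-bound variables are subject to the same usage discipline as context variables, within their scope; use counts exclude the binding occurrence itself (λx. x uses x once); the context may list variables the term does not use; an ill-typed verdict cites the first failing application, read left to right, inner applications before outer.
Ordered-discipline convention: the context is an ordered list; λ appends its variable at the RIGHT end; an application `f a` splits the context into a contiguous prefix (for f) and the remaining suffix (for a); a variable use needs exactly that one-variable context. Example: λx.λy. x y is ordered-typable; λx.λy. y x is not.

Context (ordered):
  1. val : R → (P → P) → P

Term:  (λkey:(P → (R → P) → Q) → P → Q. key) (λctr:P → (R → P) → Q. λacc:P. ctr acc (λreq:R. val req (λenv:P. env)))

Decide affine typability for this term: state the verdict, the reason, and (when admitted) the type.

yes — val, key, ctr, acc, req, env: no repeats, contraction unneeded; term : (P → (R → P) → Q) → P → Q
variable uses: val ×1, key (λ-bound) ×1, ctr (λ-bound) ×1, acc (λ-bound) ×1, req (λ-bound) ×1, env (λ-bound) ×1
uses in reading order: key, ctr, acc, val, req, env
typing: ✓ — (P → (R → P) → Q) → P → Q
across the five disciplines: ordered ✗ | linear ✓ | affine ✓ | relevant ✓ | unrestricted ✓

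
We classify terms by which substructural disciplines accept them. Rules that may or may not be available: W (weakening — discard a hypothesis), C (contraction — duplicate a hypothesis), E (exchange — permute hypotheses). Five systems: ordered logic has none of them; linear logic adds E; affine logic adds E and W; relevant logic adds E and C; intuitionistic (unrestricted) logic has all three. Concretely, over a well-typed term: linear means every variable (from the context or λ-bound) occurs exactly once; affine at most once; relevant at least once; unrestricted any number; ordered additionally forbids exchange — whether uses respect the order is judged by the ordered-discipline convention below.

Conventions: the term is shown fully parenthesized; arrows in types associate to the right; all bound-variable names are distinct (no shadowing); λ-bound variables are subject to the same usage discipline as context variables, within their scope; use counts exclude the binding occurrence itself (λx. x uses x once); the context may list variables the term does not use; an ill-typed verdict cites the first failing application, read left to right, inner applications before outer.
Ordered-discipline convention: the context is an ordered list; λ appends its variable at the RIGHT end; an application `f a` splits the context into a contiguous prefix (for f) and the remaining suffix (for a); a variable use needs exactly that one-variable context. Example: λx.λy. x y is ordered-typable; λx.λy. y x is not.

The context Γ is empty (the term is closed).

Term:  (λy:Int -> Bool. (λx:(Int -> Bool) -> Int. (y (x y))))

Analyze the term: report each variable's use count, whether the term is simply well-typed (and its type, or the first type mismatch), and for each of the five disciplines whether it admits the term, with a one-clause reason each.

usage: y [bound]: 2×, x [bound]: 1×
use order (left to right): y, x, y
typing: well-typed — term : (Int -> Bool) -> ((Int -> Bool) -> Int) -> Bool
ordered: ✗, y ×2 used more than once (contraction)
linear: ✗, y ×2 used more than once (contraction)
affine: ✗, y ×2 used more than once (contraction)
relevant: ✓, y, x: all used, weakening unneeded
unrestricted: ✓, type-checks ((Int -> Bool) -> ((Int -> Bool) -> Int) -> Bool) and nothing is barred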